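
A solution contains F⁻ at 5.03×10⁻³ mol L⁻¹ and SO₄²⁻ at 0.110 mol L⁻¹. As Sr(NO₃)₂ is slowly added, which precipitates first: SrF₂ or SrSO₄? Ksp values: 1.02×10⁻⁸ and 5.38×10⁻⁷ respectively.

SrSO₄

Precipitation of each salt begins when its ion product equals Ksp.
For SrF₂: [Sr²⁺] = (Ksp/[F⁻]^2) = 4.03×10⁻⁴ mol L⁻¹
For SrSO₄: [Sr²⁺] = (Ksp/[SO₄²⁻]) = 4.89×10⁻⁶ mol L⁻¹
The smaller threshold [Sr²⁺] is reached first, so SrSO₄ precipitates first.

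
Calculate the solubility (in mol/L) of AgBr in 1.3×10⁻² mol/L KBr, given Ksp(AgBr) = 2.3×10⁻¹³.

AgBr(s) ⇌ Ag⁺(aq) + Br⁻(aq)
Let s be the solubility of AgBr here. The common ion gives [Br⁻] ≈ 1.3×10⁻² mol/L, and [Ag⁺] = s.
Ksp = [Ag⁺][Br⁻] = s(1.3×10⁻²)
s = 2.3×10⁻¹³ / (1.3×10⁻²) = 1.8×10⁻¹¹
s = 1.8×10⁻¹¹ mol/L

1.8×10⁻¹¹ M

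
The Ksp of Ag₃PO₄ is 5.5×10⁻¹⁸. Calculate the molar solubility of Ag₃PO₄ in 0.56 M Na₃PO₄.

7.1×10⁻⁷ M

Ag₃PO₄(s) ⇌ 3 Ag⁺(aq) + PO₄³⁻(aq)
With PO₄³⁻ already at 0.56 M and s small, take [PO₄³⁻] ≈ 0.56 M and [Ag⁺] = 3s.
Ksp = [Ag⁺]^3[PO₄³⁻] = (3s)^3(0.56)
(3s)^3 = 5.5×10⁻¹⁸ / (0.56) = 9.8×10⁻¹⁸
s = 7.1×10⁻⁷ M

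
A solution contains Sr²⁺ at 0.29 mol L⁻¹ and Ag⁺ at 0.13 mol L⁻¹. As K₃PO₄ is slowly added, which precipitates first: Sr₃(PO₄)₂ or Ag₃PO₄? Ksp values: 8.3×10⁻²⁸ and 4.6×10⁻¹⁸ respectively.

Ag₃PO₄

A salt starts to precipitate once the ion product Q reaches its Ksp.
For Sr₃(PO₄)₂: [PO₄³⁻] = (Ksp/[Sr²⁺]^3)^(1/2) = 1.8×10⁻¹³ mol L⁻¹
For Ag₃PO₄: [PO₄³⁻] = (Ksp/[Ag⁺]^3) = 2.1×10⁻¹⁵ mol L⁻¹
Ag₃PO₄ requires the lower [PO₄³⁻], so it precipitates first.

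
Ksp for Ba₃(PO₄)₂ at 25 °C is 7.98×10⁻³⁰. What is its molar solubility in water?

Ba₃(PO₄)₂(s) ⇌ 3 Ba²⁺(aq) + 2 PO₄³⁻(aq)
With molar solubility s: [Ba²⁺] = 3s, [PO₄³⁻] = 2s.
Ksp = [Ba²⁺]^3[PO₄³⁻]^2 = (3s)^3 · (2s)^2 = 108s^5
108s^5 = 7.98×10⁻³⁰  ⇒  s^5 = 7.39×10⁻³²
Taking the 5th root, s = 5.94×10⁻⁷ M.

5.94×10⁻⁷ M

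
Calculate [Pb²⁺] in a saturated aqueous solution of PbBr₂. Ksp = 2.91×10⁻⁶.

PbBr₂(s) ⇌ Pb²⁺(aq) + 2 Br⁻(aq)
With molar solubility s: [Pb²⁺] = s, [Br⁻] = 2s.
Ksp = [Pb²⁺][Br⁻]^2 = s · (2s)^2 = 4s^3 = 2.91×10⁻⁶
s = 8.99×10⁻³ M
[Pb²⁺] = s = 8.99×10⁻³ M

8.99×10⁻³ M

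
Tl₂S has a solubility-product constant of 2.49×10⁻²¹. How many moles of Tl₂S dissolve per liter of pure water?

8.54×10⁻⁸ M

Tl₂S(s) ⇌ 2 Tl⁺(aq) + S²⁻(aq)
If s mol/L of Tl₂S dissolves, [Tl⁺] = 2s and [S²⁻] = s.
Ksp = [Tl⁺]^2[S²⁻] = (2s)^2 · s = 4s^3
4s^3 = 2.49×10⁻²¹  ⇒  s^3 = 6.23×10⁻²²
Taking the 3rd root, s = 8.54×10⁻⁸ mol/L.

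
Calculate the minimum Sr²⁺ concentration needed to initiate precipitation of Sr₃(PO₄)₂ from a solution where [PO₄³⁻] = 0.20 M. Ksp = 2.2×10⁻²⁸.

The threshold for precipitation is Q = Ksp.
Sr₃(PO₄)₂(s) ⇌ 3 Sr²⁺(aq) + 2 PO₄³⁻(aq)
Ksp = [Sr²⁺]^3[PO₄³⁻]^2 = [Sr²⁺]^3(0.20)^2
[Sr²⁺]^3 = 2.2×10⁻²⁸ / (0.20)^2 = 5.5×10⁻²⁷
[Sr²⁺] = 1.8×10⁻⁹ M

1.8×10⁻⁹ M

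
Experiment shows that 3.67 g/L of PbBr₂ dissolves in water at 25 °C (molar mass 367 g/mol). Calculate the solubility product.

Ksp = 4.00×10⁻⁶

s = (3.67 g L⁻¹)/(367 g mol⁻¹) = 1.0000×10⁻² M
PbBr₂(s) ⇌ Pb²⁺(aq) + 2 Br⁻(aq)
Call the molar solubility s, so that [Pb²⁺] = s and [Br⁻] = 2s.
Ksp = [Pb²⁺][Br⁻]^2 = s · (2s)^2 = 4s^3
Ksp = 4 × (1.0000×10⁻²)^3 = 4.00×10⁻⁶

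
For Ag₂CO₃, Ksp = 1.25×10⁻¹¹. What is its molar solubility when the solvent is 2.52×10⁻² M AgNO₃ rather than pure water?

1.97×10⁻⁸ M

Ag₂CO₃(s) ⇌ 2 Ag⁺(aq) + CO₃²⁻(aq)
The solution already contains Ag⁺ at 2.52×10⁻² M. Let s be the molar solubility of Ag₂CO₃.
[Ag⁺] ≈ 2.52×10⁻² M (common ion dominates); [CO₃²⁻] = s.
Ksp = [Ag⁺]^2[CO₃²⁻] = (2.52×10⁻²)^2s
s = 1.25×10⁻¹¹ / (2.52×10⁻²)^2 = 1.97×10⁻⁸
s = 1.97×10⁻⁸ M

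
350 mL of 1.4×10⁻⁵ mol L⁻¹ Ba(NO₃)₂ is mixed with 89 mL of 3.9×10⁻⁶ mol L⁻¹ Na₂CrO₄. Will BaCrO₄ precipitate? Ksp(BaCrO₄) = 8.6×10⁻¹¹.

No

After mixing, V = 350 mL + 89 mL = 439 mL.
[Ba²⁺] = (1.4×10⁻⁵)(350)/439 = 1.1×10⁻⁵ mol L⁻¹
[CrO₄²⁻] = (3.9×10⁻⁶)(89)/439 = 7.9×10⁻⁷ mol L⁻¹
Q = [Ba²⁺][CrO₄²⁻] = 8.8×10⁻¹²
Q = 8.8×10⁻¹² < Ksp = 8.6×10⁻¹¹, so the solution is unsaturated and no precipitate forms.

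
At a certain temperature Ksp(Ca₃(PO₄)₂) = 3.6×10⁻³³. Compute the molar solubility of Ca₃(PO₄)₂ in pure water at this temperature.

1.3×10⁻⁷ M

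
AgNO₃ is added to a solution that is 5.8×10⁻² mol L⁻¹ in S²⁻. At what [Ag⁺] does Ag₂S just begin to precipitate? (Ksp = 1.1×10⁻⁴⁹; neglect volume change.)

1.4×10⁻²⁴ M

Each salt precipitates once Q = Ksp for that salt.
Ag₂S(s) ⇌ 2 Ag⁺(aq) + S²⁻(aq)
Ksp = [Ag⁺]^2[S²⁻] = [Ag⁺]^2(5.8×10⁻²)
[Ag⁺]^2 = 1.1×10⁻⁴⁹ / (5.8×10⁻²) = 1.9×10⁻⁴⁸
[Ag⁺] = 1.4×10⁻²⁴ mol L⁻¹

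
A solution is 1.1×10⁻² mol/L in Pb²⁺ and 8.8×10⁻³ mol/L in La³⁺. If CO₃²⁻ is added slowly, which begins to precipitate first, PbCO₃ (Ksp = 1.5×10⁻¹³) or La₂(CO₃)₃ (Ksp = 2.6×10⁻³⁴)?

PbCO₃

Precipitation begins when Q = Ksp.
For PbCO₃: [CO₃²⁻] = (Ksp/[Pb²⁺]) = 1.4×10⁻¹¹ mol/L
For La₂(CO₃)₃: [CO₃²⁻] = (Ksp/[La³⁺]^2)^(1/3) = 1.5×10⁻¹⁰ mol/L
PbCO₃ requires the lower [CO₃²⁻], so it precipitates first.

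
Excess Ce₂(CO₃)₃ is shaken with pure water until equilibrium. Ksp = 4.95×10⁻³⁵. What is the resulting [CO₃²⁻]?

1.62×10⁻⁷ M

Ce₂(CO₃)₃(s) ⇌ 2 Ce³⁺(aq) + 3 CO₃²⁻(aq)
Call the molar solubility s, so that [Ce³⁺] = 2s and [CO₃²⁻] = 3s.
Ksp = [Ce³⁺]^2[CO₃²⁻]^3 = (2s)^2 · (3s)^3 = 108s^5 = 4.95×10⁻³⁵
s = 5.40×10⁻⁸ M
[CO₃²⁻] = 3s = 1.62×10⁻⁷ M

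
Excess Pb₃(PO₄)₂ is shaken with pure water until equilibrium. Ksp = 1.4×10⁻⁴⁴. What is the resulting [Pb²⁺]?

Pb₃(PO₄)₂(s) ⇌ 3 Pb²⁺(aq) + 2 PO₄³⁻(aq)
If s mol/L of Pb₃(PO₄)₂ dissolves, [Pb²⁺] = 3s and [PO₄³⁻] = 2s.
Ksp = [Pb²⁺]^3[PO₄³⁻]^2 = (3s)^3 · (2s)^2 = 108s^5 = 1.4×10⁻⁴⁴
s = 6.6×10⁻¹⁰ mol L⁻¹
[Pb²⁺] = 3s = 2.0×10⁻⁹ mol L⁻¹

2.0×10⁻⁹ M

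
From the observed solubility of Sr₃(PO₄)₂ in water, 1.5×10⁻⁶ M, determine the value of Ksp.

Sr₃(PO₄)₂(s) ⇌ 3 Sr²⁺(aq) + 2 PO₄³⁻(aq)
With molar solubility s: [Sr²⁺] = 3s, [PO₄³⁻] = 2s.
Ksp = [Sr²⁺]^3[PO₄³⁻]^2 = (3s)^3 · (2s)^2 = 108s^5
Ksp = 108 × (1.5×10⁻⁶)^5 = 8.2×10⁻²⁸

Ksp = 8.2×10⁻²⁸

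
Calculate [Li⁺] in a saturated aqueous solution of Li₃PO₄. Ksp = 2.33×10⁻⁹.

9.14×10⁻³ M

Li₃PO₄(s) ⇌ 3 Li⁺(aq) + PO₄³⁻(aq)
If s mol/L of Li₃PO₄ dissolves, [Li⁺] = 3s and [PO₄³⁻] = s.
Ksp = [Li⁺]^3[PO₄³⁻] = (3s)^3 · s = 27s^4 = 2.33×10⁻⁹
s = 3.05×10⁻³ M
[Li⁺] = 3s = 9.14×10⁻³ M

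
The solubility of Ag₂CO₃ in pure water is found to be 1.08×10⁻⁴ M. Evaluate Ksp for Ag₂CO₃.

Ag₂CO₃(s) ⇌ 2 Ag⁺(aq) + CO₃²⁻(aq)
Call the molar solubility s, so that [Ag⁺] = 2s and [CO₃²⁻] = s.
Ksp = [Ag⁺]^2[CO₃²⁻] = (2s)^2 · s = 4s^3
Ksp = 4 × (1.08×10⁻⁴)^3 = 5.04×10⁻¹²

Ksp = 5.04×10⁻¹²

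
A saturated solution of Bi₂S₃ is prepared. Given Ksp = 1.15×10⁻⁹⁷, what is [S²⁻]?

4.81×10⁻²⁰ M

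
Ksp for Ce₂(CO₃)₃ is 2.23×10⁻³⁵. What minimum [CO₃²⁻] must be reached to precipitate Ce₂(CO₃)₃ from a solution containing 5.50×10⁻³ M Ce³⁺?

9.03×10⁻¹¹ M

Precipitation of each salt begins when its ion product equals Ksp.
Ce₂(CO₃)₃(s) ⇌ 2 Ce³⁺(aq) + 3 CO₃²⁻(aq)
Ksp = [Ce³⁺]^2[CO₃²⁻]^3 = [CO₃²⁻]^3(5.50×10⁻³)^2
[CO₃²⁻]^3 = 2.23×10⁻³⁵ / (5.50×10⁻³)^2 = 7.37×10⁻³¹
[CO₃²⁻] = 9.03×10⁻¹¹ M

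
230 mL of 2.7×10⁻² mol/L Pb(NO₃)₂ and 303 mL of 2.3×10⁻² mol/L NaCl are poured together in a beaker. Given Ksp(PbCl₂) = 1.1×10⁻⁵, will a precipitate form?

After mixing, V = 230 mL + 303 mL = 533 mL.
[Pb²⁺] = (2.7×10⁻²)(230)/533 = 1.2×10⁻² mol/L
[Cl⁻] = (2.3×10⁻²)(303)/533 = 1.3×10⁻² mol/L
Q = [Pb²⁺][Cl⁻]^2 = 2.0×10⁻⁶
Q = 2.0×10⁻⁶ < Ksp = 1.1×10⁻⁵, so the solution is unsaturated and no precipitate forms.

No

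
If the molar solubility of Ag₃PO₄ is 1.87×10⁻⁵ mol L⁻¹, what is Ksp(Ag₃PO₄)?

Ksp = 3.30×10⁻¹⁸

Ag₃PO₄(s) ⇌ 3 Ag⁺(aq) + PO₄³⁻(aq)
With molar solubility s: [Ag⁺] = 3s, [PO₄³⁻] = s.
Ksp = [Ag⁺]^3[PO₄³⁻] = (3s)^3 · s = 27s^4
Ksp = 27 × (1.87×10⁻⁵)^4 = 3.30×10⁻¹⁸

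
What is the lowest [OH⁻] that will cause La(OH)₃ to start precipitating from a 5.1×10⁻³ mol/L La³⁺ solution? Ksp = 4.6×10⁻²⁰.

2.1×10⁻⁶ M

Each salt precipitates once Q = Ksp for that salt.
La(OH)₃(s) ⇌ La³⁺(aq) + 3 OH⁻(aq)
Ksp = [La³⁺][OH⁻]^3 = [OH⁻]^3(5.1×10⁻³)
[OH⁻]^3 = 4.6×10⁻²⁰ / (5.1×10⁻³) = 9.0×10⁻¹⁸
[OH⁻] = 2.1×10⁻⁶ mol/L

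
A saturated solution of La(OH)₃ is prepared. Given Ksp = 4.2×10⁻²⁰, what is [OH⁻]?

La(OH)₃(s) ⇌ La³⁺(aq) + 3 OH⁻(aq)
Call the molar solubility s, so that [La³⁺] = s and [OH⁻] = 3s.
Ksp = [La³⁺][OH⁻]^3 = s · (3s)^3 = 27s^4 = 4.2×10⁻²⁰
s = 6.3×10⁻⁶ mol L⁻¹
[OH⁻] = 3s = 1.9×10⁻⁵ mol L⁻¹

1.9×10⁻⁵ M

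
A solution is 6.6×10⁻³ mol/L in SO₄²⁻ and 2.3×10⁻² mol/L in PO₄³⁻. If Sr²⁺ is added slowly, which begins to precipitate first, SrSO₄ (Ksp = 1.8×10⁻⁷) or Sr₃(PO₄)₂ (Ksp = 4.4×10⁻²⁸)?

Sr₃(PO₄)₂

A salt starts to precipitate once the ion product Q reaches its Ksp.
For SrSO₄: [Sr²⁺] = (Ksp/[SO₄²⁻]) = 2.7×10⁻⁵ mol/L
For Sr₃(PO₄)₂: [Sr²⁺] = (Ksp/[PO₄³⁻]^2)^(1/3) = 9.4×10⁻⁹ mol/L
The smaller threshold [Sr²⁺] is reached first, so Sr₃(PO₄)₂ precipitates first.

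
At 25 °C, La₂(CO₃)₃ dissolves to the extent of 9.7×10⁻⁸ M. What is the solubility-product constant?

Ksp = 9.3×10⁻³⁴

La₂(CO₃)₃(s) ⇌ 2 La³⁺(aq) + 3 CO₃²⁻(aq)
For each mole of La₂(CO₃)₃ that dissolves per liter, [La³⁺] = 2s and [CO₃²⁻] = 3s; let s denote this solubility.
Ksp = [La³⁺]^2[CO₃²⁻]^3 = (2s)^2 · (3s)^3 = 108s^5
Ksp = 108 × (9.7×10⁻⁸)^5 = 9.3×10⁻³⁴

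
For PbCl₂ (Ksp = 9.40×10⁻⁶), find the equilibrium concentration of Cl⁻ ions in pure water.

2.66×10⁻² M

PbCl₂(s) ⇌ Pb²⁺(aq) + 2 Cl⁻(aq)
Let s be the molar solubility. Then [Pb²⁺] = s and [Cl⁻] = 2s.
Ksp = [Pb²⁺][Cl⁻]^2 = s · (2s)^2 = 4s^3 = 9.40×10⁻⁶
s = 1.33×10⁻² mol/L
[Cl⁻] = 2s = 2.66×10⁻² mol/L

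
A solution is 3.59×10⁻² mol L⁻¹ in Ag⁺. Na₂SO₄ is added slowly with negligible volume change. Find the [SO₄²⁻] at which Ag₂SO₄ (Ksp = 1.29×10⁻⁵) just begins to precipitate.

1.00×10⁻² M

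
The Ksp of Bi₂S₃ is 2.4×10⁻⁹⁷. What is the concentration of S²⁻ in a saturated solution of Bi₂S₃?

5.6×10⁻²⁰ M

Bi₂S₃(s) ⇌ 2 Bi³⁺(aq) + 3 S²⁻(aq)
Call the molar solubility s, so that [Bi³⁺] = 2s and [S²⁻] = 3s.
Ksp = [Bi³⁺]^2[S²⁻]^3 = (2s)^2 · (3s)^3 = 108s^5 = 2.4×10⁻⁹⁷
s = 1.9×10⁻²⁰ mol/L
[S²⁻] = 3s = 5.6×10⁻²⁰ mol/L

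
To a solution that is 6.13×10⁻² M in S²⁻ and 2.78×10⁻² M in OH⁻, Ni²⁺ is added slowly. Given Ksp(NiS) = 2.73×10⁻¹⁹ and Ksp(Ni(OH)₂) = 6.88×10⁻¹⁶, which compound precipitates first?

Precipitation begins when Q = Ksp.
For NiS: [Ni²⁺] = (Ksp/[S²⁻]) = 4.45×10⁻¹⁸ M
For Ni(OH)₂: [Ni²⁺] = (Ksp/[OH⁻]^2) = 8.90×10⁻¹³ M
The smaller threshold [Ni²⁺] is reached first, so NiS precipitates first.

NiS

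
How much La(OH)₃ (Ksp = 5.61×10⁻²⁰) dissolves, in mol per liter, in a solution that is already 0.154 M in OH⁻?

1.54×10⁻¹⁷ M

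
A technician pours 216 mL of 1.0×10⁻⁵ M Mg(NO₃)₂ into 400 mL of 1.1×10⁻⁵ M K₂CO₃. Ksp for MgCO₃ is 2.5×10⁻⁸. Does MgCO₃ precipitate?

Total volume after mixing = 216 + 400 = 616 mL.
[Mg²⁺] = (1.0×10⁻⁵)(216)/616 = 3.5×10⁻⁶ M
[CO₃²⁻] = (1.1×10⁻⁵)(400)/616 = 7.1×10⁻⁶ M
Q = [Mg²⁺][CO₃²⁻] = 2.5×10⁻¹¹
Since Q (2.5×10⁻¹¹) is less than Ksp (2.5×10⁻⁸), no MgCO₃ precipitates.

No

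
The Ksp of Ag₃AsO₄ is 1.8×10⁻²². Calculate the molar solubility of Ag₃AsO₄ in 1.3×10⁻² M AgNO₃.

8.2×10⁻¹⁷ M

Ag₃AsO₄(s) ⇌ 3 Ag⁺(aq) + AsO₄³⁻(aq)
With Ag⁺ already at 1.3×10⁻² M and s small, take [Ag⁺] ≈ 1.3×10⁻² M and [AsO₄³⁻] = s.
Ksp = [Ag⁺]^3[AsO₄³⁻] = (1.3×10⁻²)^3s
s = 1.8×10⁻²² / (1.3×10⁻²)^3 = 8.2×10⁻¹⁷
s = 8.2×10⁻¹⁷ M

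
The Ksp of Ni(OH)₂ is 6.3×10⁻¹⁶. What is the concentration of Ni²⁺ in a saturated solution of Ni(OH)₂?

5.4×10⁻⁶ M

Ni(OH)₂(s) ⇌ Ni²⁺(aq) + 2 OH⁻(aq)
For each mole of Ni(OH)₂ that dissolves per liter, [Ni²⁺] = s and [OH⁻] = 2s; let s denote this solubility.
Ksp = [Ni²⁺][OH⁻]^2 = s · (2s)^2 = 4s^3 = 6.3×10⁻¹⁶
s = 5.4×10⁻⁶ mol L⁻¹
[Ni²⁺] = s = 5.4×10⁻⁶ mol L⁻¹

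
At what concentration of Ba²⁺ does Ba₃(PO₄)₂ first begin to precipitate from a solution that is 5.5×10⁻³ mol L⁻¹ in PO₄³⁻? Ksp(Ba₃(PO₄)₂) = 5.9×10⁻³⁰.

5.8×10⁻⁹ M

Each salt precipitates once Q = Ksp for that salt.
Ba₃(PO₄)₂(s) ⇌ 3 Ba²⁺(aq) + 2 PO₄³⁻(aq)
Ksp = [Ba²⁺]^3[PO₄³⁻]^2 = [Ba²⁺]^3(5.5×10⁻³)^2
[Ba²⁺]^3 = 5.9×10⁻³⁰ / (5.5×10⁻³)^2 = 2.0×10⁻²⁵
[Ba²⁺] = 5.8×10⁻⁹ mol L⁻¹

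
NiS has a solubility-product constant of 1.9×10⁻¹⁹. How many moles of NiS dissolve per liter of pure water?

NiS(s) ⇌ Ni²⁺(aq) + S²⁻(aq)
With molar solubility s: [Ni²⁺] = s, [S²⁻] = s.
Ksp = [Ni²⁺][S²⁻] = s · s = s^2
s^2 = 1.9×10⁻¹⁹
s = (1.9×10⁻¹⁹)^(1/2) = 4.4×10⁻¹⁰ M

4.4×10⁻¹⁰ M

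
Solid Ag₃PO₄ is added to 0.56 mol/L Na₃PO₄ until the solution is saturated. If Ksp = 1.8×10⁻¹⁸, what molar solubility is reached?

4.9×10⁻⁷ M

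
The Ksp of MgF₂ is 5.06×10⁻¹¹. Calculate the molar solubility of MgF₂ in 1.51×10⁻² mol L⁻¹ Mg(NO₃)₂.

2.89×10⁻⁵ M

MgF₂(s) ⇌ Mg²⁺(aq) + 2 F⁻(aq)
Mg²⁺ is already present at 1.51×10⁻² mol L⁻¹. If s mol/L of MgF₂ dissolves, [F⁻] = 2s while [Mg²⁺] ≈ 1.51×10⁻² mol L⁻¹.
Ksp = [Mg²⁺][F⁻]^2 = (1.51×10⁻²)(2s)^2
(2s)^2 = 5.06×10⁻¹¹ / (1.51×10⁻²) = 3.35×10⁻⁹
s = 2.89×10⁻⁵ mol L⁻¹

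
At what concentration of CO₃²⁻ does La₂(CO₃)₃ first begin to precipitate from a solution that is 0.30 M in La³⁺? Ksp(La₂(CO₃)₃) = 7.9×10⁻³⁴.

2.1×10⁻¹¹ M

Precipitation begins when Q = Ksp.
La₂(CO₃)₃(s) ⇌ 2 La³⁺(aq) + 3 CO₃²⁻(aq)
Ksp = [La³⁺]^2[CO₃²⁻]^3 = [CO₃²⁻]^3(0.30)^2
[CO₃²⁻]^3 = 7.9×10⁻³⁴ / (0.30)^2 = 8.8×10⁻³³
[CO₃²⁻] = 2.1×10⁻¹¹ M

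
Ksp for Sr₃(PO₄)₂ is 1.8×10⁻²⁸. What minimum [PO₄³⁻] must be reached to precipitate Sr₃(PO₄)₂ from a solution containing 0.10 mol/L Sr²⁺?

A salt starts to precipitate once the ion product Q reaches its Ksp.
Sr₃(PO₄)₂(s) ⇌ 3 Sr²⁺(aq) + 2 PO₄³⁻(aq)
Ksp = [Sr²⁺]^3[PO₄³⁻]^2 = [PO₄³⁻]^2(0.10)^3
[PO₄³⁻]^2 = 1.8×10⁻²⁸ / (0.10)^3 = 1.8×10⁻²⁵
[PO₄³⁻] = 4.2×10⁻¹³ mol/L

4.2×10⁻¹³ M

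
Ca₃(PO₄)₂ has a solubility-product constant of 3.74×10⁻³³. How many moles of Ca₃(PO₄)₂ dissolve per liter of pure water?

Ca₃(PO₄)₂(s) ⇌ 3 Ca²⁺(aq) + 2 PO₄³⁻(aq)
For each mole of Ca₃(PO₄)₂ that dissolves per liter, [Ca²⁺] = 3s and [PO₄³⁻] = 2s; let s denote this solubility.
Ksp = [Ca²⁺]^3[PO₄³⁻]^2 = (3s)^3 · (2s)^2 = 108s^5
108s^5 = 3.74×10⁻³³  ⇒  s^5 = 3.46×10⁻³⁵
s = 1.28×10⁻⁷ M

1.28×10⁻⁷ M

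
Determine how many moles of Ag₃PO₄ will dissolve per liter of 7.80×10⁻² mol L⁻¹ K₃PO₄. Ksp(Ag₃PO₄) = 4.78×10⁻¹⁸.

1.31×10⁻⁶ M

Ag₃PO₄(s) ⇌ 3 Ag⁺(aq) + PO₄³⁻(aq)
PO₄³⁻ is already present at 7.80×10⁻² mol L⁻¹. If s mol/L of Ag₃PO₄ dissolves, [Ag⁺] = 3s while [PO₄³⁻] ≈ 7.80×10⁻² mol L⁻¹.
Ksp = [Ag⁺]^3[PO₄³⁻] = (3s)^3(7.80×10⁻²)
(3s)^3 = 4.78×10⁻¹⁸ / (7.80×10⁻²) = 6.13×10⁻¹⁷
s = 1.31×10⁻⁶ mol L⁻¹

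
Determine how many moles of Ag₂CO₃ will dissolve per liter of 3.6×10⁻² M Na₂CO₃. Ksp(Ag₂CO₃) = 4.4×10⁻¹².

Ag₂CO₃(s) ⇌ 2 Ag⁺(aq) + CO₃²⁻(aq)
CO₃²⁻ is already present at 3.6×10⁻² M. If s mol/L of Ag₂CO₃ dissolves, [Ag⁺] = 2s while [CO₃²⁻] ≈ 3.6×10⁻² M.
Ksp = [Ag⁺]^2[CO₃²⁻] = (2s)^2(3.6×10⁻²)
(2s)^2 = 4.4×10⁻¹² / (3.6×10⁻²) = 1.2×10⁻¹⁰
s = 5.5×10⁻⁶ M

5.5×10⁻⁶ M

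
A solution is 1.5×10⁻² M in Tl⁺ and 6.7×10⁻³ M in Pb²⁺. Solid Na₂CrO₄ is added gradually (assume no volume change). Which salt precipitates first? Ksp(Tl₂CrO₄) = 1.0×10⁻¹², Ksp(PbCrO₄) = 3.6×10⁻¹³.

Precipitation begins when Q = Ksp.
For Tl₂CrO₄: [CrO₄²⁻] = (Ksp/[Tl⁺]^2) = 4.4×10⁻⁹ M
For PbCrO₄: [CrO₄²⁻] = (Ksp/[Pb²⁺]) = 5.4×10⁻¹¹ M
PbCrO₄ requires the lower [CrO₄²⁻], so it precipitates first.

PbCrO₄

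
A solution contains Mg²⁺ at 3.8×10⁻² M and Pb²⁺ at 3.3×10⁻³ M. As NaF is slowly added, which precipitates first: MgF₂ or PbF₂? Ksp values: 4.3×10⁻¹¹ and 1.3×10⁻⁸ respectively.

The threshold for precipitation is Q = Ksp.
For MgF₂: [F⁻] = (Ksp/[Mg²⁺])^(1/2) = 3.4×10⁻⁵ M
For PbF₂: [F⁻] = (Ksp/[Pb²⁺])^(1/2) = 2.0×10⁻³ M
Since MgF₂ needs less F⁻ to reach saturation, it precipitates first.

MgF₂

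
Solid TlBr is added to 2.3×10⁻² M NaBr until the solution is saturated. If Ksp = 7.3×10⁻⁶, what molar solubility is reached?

TlBr(s) ⇌ Tl⁺(aq) + Br⁻(aq)
With Br⁻ already at 2.3×10⁻² M and s small, take [Br⁻] ≈ 2.3×10⁻² M and [Tl⁺] = s.
Ksp = [Tl⁺][Br⁻] = s(2.3×10⁻²)
s = 7.3×10⁻⁶ / (2.3×10⁻²) = 3.2×10⁻⁴
s = 3.2×10⁻⁴ M

3.2×10⁻⁴ M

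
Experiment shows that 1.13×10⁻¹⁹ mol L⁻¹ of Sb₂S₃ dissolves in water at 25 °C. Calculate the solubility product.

Sb₂S₃(s) ⇌ 2 Sb³⁺(aq) + 3 S²⁻(aq)
With molar solubility s: [Sb³⁺] = 2s, [S²⁻] = 3s.
Ksp = [Sb³⁺]^2[S²⁻]^3 = (2s)^2 · (3s)^3 = 108s^5
Ksp = 108 × (1.13×10⁻¹⁹)^5 = 1.99×10⁻⁹³

Ksp = 1.99×10⁻⁹³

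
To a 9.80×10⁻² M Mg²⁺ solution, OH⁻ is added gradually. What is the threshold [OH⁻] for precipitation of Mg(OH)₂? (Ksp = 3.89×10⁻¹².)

6.30×10⁻⁶ M

A salt starts to precipitate once the ion product Q reaches its Ksp.
Mg(OH)₂(s) ⇌ Mg²⁺(aq) + 2 OH⁻(aq)
Ksp = [Mg²⁺][OH⁻]^2 = [OH⁻]^2(9.80×10⁻²)
[OH⁻]^2 = 3.89×10⁻¹² / (9.80×10⁻²) = 3.97×10⁻¹¹
[OH⁻] = 6.30×10⁻⁶ M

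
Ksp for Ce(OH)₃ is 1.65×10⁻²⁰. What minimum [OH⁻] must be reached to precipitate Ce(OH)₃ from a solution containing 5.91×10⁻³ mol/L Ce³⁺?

Precipitation begins when Q = Ksp.
Ce(OH)₃(s) ⇌ Ce³⁺(aq) + 3 OH⁻(aq)
Ksp = [Ce³⁺][OH⁻]^3 = [OH⁻]^3(5.91×10⁻³)
[OH⁻]^3 = 1.65×10⁻²⁰ / (5.91×10⁻³) = 2.79×10⁻¹⁸
[OH⁻] = 1.41×10⁻⁶ mol/L

1.41×10⁻⁶ M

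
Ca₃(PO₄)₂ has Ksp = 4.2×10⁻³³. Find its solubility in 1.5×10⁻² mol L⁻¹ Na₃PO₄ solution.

Ca₃(PO₄)₂(s) ⇌ 3 Ca²⁺(aq) + 2 PO₄³⁻(aq)
Let s be the solubility of Ca₃(PO₄)₂ here. The common ion gives [PO₄³⁻] ≈ 1.5×10⁻² mol L⁻¹, and [Ca²⁺] = 3s.
Ksp = [Ca²⁺]^3[PO₄³⁻]^2 = (3s)^3(1.5×10⁻²)^2
(3s)^3 = 4.2×10⁻³³ / (1.5×10⁻²)^2 = 1.9×10⁻²⁹
s = 8.8×10⁻¹¹ mol L⁻¹

8.8×10⁻¹¹ M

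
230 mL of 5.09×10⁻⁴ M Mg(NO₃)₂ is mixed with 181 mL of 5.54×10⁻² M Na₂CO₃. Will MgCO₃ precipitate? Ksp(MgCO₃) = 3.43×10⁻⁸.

Yes

The combined volume is 411 mL.
[Mg²⁺] = (5.09×10⁻⁴)(230)/411 = 2.85×10⁻⁴ M
[CO₃²⁻] = (5.54×10⁻²)(181)/411 = 2.44×10⁻² M
Q = [Mg²⁺][CO₃²⁻] = 6.95×10⁻⁶
Because Q > Ksp (6.95×10⁻⁶ vs 3.43×10⁻⁸), a precipitate of MgCO₃ forms.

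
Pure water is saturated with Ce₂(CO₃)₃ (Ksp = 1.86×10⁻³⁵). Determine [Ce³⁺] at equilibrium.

Ce₂(CO₃)₃(s) ⇌ 2 Ce³⁺(aq) + 3 CO₃²⁻(aq)
If s mol/L of Ce₂(CO₃)₃ dissolves, [Ce³⁺] = 2s and [CO₃²⁻] = 3s.
Ksp = [Ce³⁺]^2[CO₃²⁻]^3 = (2s)^2 · (3s)^3 = 108s^5 = 1.86×10⁻³⁵
s = 4.44×10⁻⁸ mol/L
[Ce³⁺] = 2s = 8.88×10⁻⁸ mol/L

8.88×10⁻⁸ M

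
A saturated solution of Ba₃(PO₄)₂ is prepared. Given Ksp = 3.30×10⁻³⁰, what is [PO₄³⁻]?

Ba₃(PO₄)₂(s) ⇌ 3 Ba²⁺(aq) + 2 PO₄³⁻(aq)
For each mole of Ba₃(PO₄)₂ that dissolves per liter, [Ba²⁺] = 3s and [PO₄³⁻] = 2s; let s denote this solubility.
Ksp = [Ba²⁺]^3[PO₄³⁻]^2 = (3s)^3 · (2s)^2 = 108s^5 = 3.30×10⁻³⁰
s = 4.98×10⁻⁷ mol L⁻¹
[PO₄³⁻] = 2s = 9.96×10⁻⁷ mol L⁻¹

9.96×10⁻⁷ M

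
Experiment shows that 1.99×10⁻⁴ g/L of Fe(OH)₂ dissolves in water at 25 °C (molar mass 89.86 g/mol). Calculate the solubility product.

Molar solubility s = (1.99×10⁻⁴ g/L) / (89.86 g/mol) = 2.2146×10⁻⁶ mol/L
Fe(OH)₂(s) ⇌ Fe²⁺(aq) + 2 OH⁻(aq)
If s mol/L of Fe(OH)₂ dissolves, [Fe²⁺] = s and [OH⁻] = 2s.
Ksp = [Fe²⁺][OH⁻]^2 = s · (2s)^2 = 4s^3
Ksp = 4 × (2.2146×10⁻⁶)^3 = 4.34×10⁻¹⁷

Ksp = 4.34×10⁻¹⁷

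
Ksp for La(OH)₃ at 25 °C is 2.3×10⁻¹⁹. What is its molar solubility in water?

9.6×10⁻⁶ M

La(OH)₃(s) ⇌ La³⁺(aq) + 3 OH⁻(aq)
With molar solubility s: [La³⁺] = s, [OH⁻] = 3s.
Ksp = [La³⁺][OH⁻]^3 = s · (3s)^3 = 27s^4
27s^4 = 2.3×10⁻¹⁹  ⇒  s^4 = 8.5×10⁻²¹
Taking the 4th root, s = 9.6×10⁻⁶ M.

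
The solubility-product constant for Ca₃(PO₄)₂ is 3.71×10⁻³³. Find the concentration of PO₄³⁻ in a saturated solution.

2.56×10⁻⁷ M

Ca₃(PO₄)₂(s) ⇌ 3 Ca²⁺(aq) + 2 PO₄³⁻(aq)
Let s be the molar solubility. Then [Ca²⁺] = 3s and [PO₄³⁻] = 2s.
Ksp = [Ca²⁺]^3[PO₄³⁻]^2 = (3s)^3 · (2s)^2 = 108s^5 = 3.71×10⁻³³
s = 1.28×10⁻⁷ M
[PO₄³⁻] = 2s = 2.56×10⁻⁷ M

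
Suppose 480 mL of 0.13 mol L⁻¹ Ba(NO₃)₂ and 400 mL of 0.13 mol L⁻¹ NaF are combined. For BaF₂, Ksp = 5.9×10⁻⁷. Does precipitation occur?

Yes

After mixing, V = 480 mL + 400 mL = 880 mL.
[Ba²⁺] = (0.13)(480)/880 = 7.1×10⁻² mol L⁻¹
[F⁻] = (0.13)(400)/880 = 5.9×10⁻² mol L⁻¹
Q = [Ba²⁺][F⁻]^2 = 2.5×10⁻⁴
Because Q > Ksp (2.5×10⁻⁴ vs 5.9×10⁻⁷), a precipitate of BaF₂ forms.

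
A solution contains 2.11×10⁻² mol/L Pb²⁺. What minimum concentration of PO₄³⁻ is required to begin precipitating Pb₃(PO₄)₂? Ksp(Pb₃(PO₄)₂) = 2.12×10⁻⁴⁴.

Each salt precipitates once Q = Ksp for that salt.
Pb₃(PO₄)₂(s) ⇌ 3 Pb²⁺(aq) + 2 PO₄³⁻(aq)
Ksp = [Pb²⁺]^3[PO₄³⁻]^2 = [PO₄³⁻]^2(2.11×10⁻²)^3
[PO₄³⁻]^2 = 2.12×10⁻⁴⁴ / (2.11×10⁻²)^3 = 2.26×10⁻³⁹
[PO₄³⁻] = 4.75×10⁻²⁰ mol/L

4.75×10⁻²⁰ M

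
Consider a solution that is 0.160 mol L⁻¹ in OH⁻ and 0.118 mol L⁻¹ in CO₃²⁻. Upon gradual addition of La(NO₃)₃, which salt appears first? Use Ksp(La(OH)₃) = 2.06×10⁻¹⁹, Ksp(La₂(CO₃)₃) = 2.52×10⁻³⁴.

La(OH)₃

Precipitation of each salt begins when its ion product equals Ksp.
For La(OH)₃: [La³⁺] = (Ksp/[OH⁻]^3) = 5.03×10⁻¹⁷ mol L⁻¹
For La₂(CO₃)₃: [La³⁺] = (Ksp/[CO₃²⁻]^3)^(1/2) = 3.92×10⁻¹⁶ mol L⁻¹
La(OH)₃ requires the lower [La³⁺], so it precipitates first.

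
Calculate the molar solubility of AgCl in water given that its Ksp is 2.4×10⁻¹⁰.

AgCl(s) ⇌ Ag⁺(aq) + Cl⁻(aq)
If s mol/L of AgCl dissolves, [Ag⁺] = s and [Cl⁻] = s.
Ksp = [Ag⁺][Cl⁻] = s · s = s^2
s^2 = 2.4×10⁻¹⁰
s = (2.4×10⁻¹⁰)^(1/2) = 1.5×10⁻⁵ M

1.5×10⁻⁵ M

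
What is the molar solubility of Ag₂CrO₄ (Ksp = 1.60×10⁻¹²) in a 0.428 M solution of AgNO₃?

8.73×10⁻¹² M

Ag₂CrO₄(s) ⇌ 2 Ag⁺(aq) + CrO₄²⁻(aq)
Ag⁺ is already present at 0.428 M. If s mol/L of Ag₂CrO₄ dissolves, [CrO₄²⁻] = s while [Ag⁺] ≈ 0.428 M.
Ksp = [Ag⁺]^2[CrO₄²⁻] = (0.428)^2s
s = 1.60×10⁻¹² / (0.428)^2 = 8.73×10⁻¹²
s = 8.73×10⁻¹² M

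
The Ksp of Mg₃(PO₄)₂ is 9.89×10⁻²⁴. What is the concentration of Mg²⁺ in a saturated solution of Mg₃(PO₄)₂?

Mg₃(PO₄)₂(s) ⇌ 3 Mg²⁺(aq) + 2 PO₄³⁻(aq)
Call the molar solubility s, so that [Mg²⁺] = 3s and [PO₄³⁻] = 2s.
Ksp = [Mg²⁺]^3[PO₄³⁻]^2 = (3s)^3 · (2s)^2 = 108s^5 = 9.89×10⁻²⁴
s = 9.83×10⁻⁶ mol/L
[Mg²⁺] = 3s = 2.95×10⁻⁵ mol/L

2.95×10⁻⁵ M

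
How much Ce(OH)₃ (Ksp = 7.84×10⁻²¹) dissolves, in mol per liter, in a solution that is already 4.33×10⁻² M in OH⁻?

Ce(OH)₃(s) ⇌ Ce³⁺(aq) + 3 OH⁻(aq)
The solution already contains OH⁻ at 4.33×10⁻² M. Let s be the molar solubility of Ce(OH)₃.
[OH⁻] ≈ 4.33×10⁻² M (common ion dominates); [Ce³⁺] = s.
Ksp = [Ce³⁺][OH⁻]^3 = s(4.33×10⁻²)^3
s = 7.84×10⁻²¹ / (4.33×10⁻²)^3 = 9.66×10⁻¹⁷
s = 9.66×10⁻¹⁷ M

9.66×10⁻¹⁷ M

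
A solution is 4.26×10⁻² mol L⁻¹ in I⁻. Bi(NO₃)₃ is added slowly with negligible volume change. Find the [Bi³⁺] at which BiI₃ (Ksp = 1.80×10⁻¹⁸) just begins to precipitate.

2.33×10⁻¹⁴ M

Precipitation of each salt begins when its ion product equals Ksp.
BiI₃(s) ⇌ Bi³⁺(aq) + 3 I⁻(aq)
Ksp = [Bi³⁺][I⁻]^3 = [Bi³⁺](4.26×10⁻²)^3
[Bi³⁺] = 1.80×10⁻¹⁸ / (4.26×10⁻²)^3 = 2.33×10⁻¹⁴
[Bi³⁺] = 2.33×10⁻¹⁴ mol L⁻¹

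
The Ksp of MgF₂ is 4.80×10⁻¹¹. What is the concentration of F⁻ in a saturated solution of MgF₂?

4.58×10⁻⁴ M

MgF₂(s) ⇌ Mg²⁺(aq) + 2 F⁻(aq)
Call the molar solubility s, so that [Mg²⁺] = s and [F⁻] = 2s.
Ksp = [Mg²⁺][F⁻]^2 = s · (2s)^2 = 4s^3 = 4.80×10⁻¹¹
s = 2.29×10⁻⁴ mol L⁻¹
[F⁻] = 2s = 4.58×10⁻⁴ mol L⁻¹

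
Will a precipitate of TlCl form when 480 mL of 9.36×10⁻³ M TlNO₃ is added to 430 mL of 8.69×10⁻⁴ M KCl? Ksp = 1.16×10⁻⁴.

No

After mixing, V = 480 mL + 430 mL = 910 mL.
[Tl⁺] = (9.36×10⁻³)(480)/910 = 4.94×10⁻³ M
[Cl⁻] = (8.69×10⁻⁴)(430)/910 = 4.11×10⁻⁴ M
Q = [Tl⁺][Cl⁻] = 2.03×10⁻⁶
Q = 2.03×10⁻⁶ < Ksp = 1.16×10⁻⁴, so the solution is unsaturated and no precipitate forms.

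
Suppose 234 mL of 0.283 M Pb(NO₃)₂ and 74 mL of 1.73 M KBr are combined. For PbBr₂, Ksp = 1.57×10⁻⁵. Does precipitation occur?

Yes

The combined volume is 308 mL.
[Pb²⁺] = (0.283)(234)/308 = 0.215 M
[Br⁻] = (1.73)(74)/308 = 0.416 M
Q = [Pb²⁺][Br⁻]^2 = 3.71×10⁻²
Q = 3.71×10⁻² > Ksp = 1.57×10⁻⁵, so the solution is supersaturated and PbBr₂ precipitates.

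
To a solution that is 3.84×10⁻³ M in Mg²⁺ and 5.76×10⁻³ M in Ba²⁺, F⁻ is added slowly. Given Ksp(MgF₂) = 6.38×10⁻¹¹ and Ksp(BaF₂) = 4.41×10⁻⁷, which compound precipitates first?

The threshold for precipitation is Q = Ksp.
For MgF₂: [F⁻] = (Ksp/[Mg²⁺])^(1/2) = 1.29×10⁻⁴ M
For BaF₂: [F⁻] = (Ksp/[Ba²⁺])^(1/2) = 8.75×10⁻³ M
The smaller threshold [F⁻] is reached first, so MgF₂ precipitates first.

MgF₂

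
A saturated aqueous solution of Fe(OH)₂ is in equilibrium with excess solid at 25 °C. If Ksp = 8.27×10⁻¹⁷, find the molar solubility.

2.74×10⁻⁶ M

Fe(OH)₂(s) ⇌ Fe²⁺(aq) + 2 OH⁻(aq)
Let s be the molar solubility. Then [Fe²⁺] = s and [OH⁻] = 2s.
Ksp = [Fe²⁺][OH⁻]^2 = s · (2s)^2 = 4s^3
4s^3 = 8.27×10⁻¹⁷  ⇒  s^3 = 2.07×10⁻¹⁷
Taking the 3rd root, s = 2.74×10⁻⁶ mol L⁻¹.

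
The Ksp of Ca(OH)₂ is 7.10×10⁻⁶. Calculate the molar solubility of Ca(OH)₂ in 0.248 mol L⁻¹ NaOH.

1.15×10⁻⁴ M

Ca(OH)₂(s) ⇌ Ca²⁺(aq) + 2 OH⁻(aq)
The solution already contains OH⁻ at 0.248 mol L⁻¹. Let s be the molar solubility of Ca(OH)₂.
[OH⁻] ≈ 0.248 mol L⁻¹ (common ion dominates); [Ca²⁺] = s.
Ksp = [Ca²⁺][OH⁻]^2 = s(0.248)^2
s = 7.10×10⁻⁶ / (0.248)^2 = 1.15×10⁻⁴
s = 1.15×10⁻⁴ mol L⁻¹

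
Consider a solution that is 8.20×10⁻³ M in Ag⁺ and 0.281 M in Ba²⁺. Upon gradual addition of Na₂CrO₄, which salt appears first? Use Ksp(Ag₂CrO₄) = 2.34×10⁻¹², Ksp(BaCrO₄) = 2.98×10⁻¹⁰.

The threshold for precipitation is Q = Ksp.
For Ag₂CrO₄: [CrO₄²⁻] = (Ksp/[Ag⁺]^2) = 3.48×10⁻⁸ M
For BaCrO₄: [CrO₄²⁻] = (Ksp/[Ba²⁺]) = 1.06×10⁻⁹ M
BaCrO₄ requires the lower [CrO₄²⁻], so it precipitates first.

BaCrO₄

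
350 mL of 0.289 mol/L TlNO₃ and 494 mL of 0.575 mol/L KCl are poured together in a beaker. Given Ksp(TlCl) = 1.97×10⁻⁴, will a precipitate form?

Yes

After mixing, V = 350 mL + 494 mL = 844 mL.
[Tl⁺] = (0.289)(350)/844 = 0.120 mol/L
[Cl⁻] = (0.575)(494)/844 = 0.337 mol/L
Q = [Tl⁺][Cl⁻] = 4.03×10⁻²
Since Q (4.03×10⁻²) exceeds Ksp (1.97×10⁻⁴), TlCl will precipitate.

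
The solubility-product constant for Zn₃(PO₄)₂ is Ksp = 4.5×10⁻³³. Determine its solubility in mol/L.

1.3×10⁻⁷ M

Zn₃(PO₄)₂(s) ⇌ 3 Zn²⁺(aq) + 2 PO₄³⁻(aq)
Let s be the molar solubility. Then [Zn²⁺] = 3s and [PO₄³⁻] = 2s.
Ksp = [Zn²⁺]^3[PO₄³⁻]^2 = (3s)^3 · (2s)^2 = 108s^5
108s^5 = 4.5×10⁻³³  ⇒  s^5 = 4.2×10⁻³⁵
s = (4.2×10⁻³⁵)^(1/5) = 1.3×10⁻⁷ M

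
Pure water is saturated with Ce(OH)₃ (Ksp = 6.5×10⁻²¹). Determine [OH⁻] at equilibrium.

Ce(OH)₃(s) ⇌ Ce³⁺(aq) + 3 OH⁻(aq)
With molar solubility s: [Ce³⁺] = s, [OH⁻] = 3s.
Ksp = [Ce³⁺][OH⁻]^3 = s · (3s)^3 = 27s^4 = 6.5×10⁻²¹
s = 3.9×10⁻⁶ M
[OH⁻] = 3s = 1.2×10⁻⁵ M

1.2×10⁻⁵ M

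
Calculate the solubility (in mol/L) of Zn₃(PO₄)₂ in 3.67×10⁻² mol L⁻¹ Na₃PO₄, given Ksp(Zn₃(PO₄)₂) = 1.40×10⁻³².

7.27×10⁻¹¹ M

Zn₃(PO₄)₂(s) ⇌ 3 Zn²⁺(aq) + 2 PO₄³⁻(aq)
With PO₄³⁻ already at 3.67×10⁻² mol L⁻¹ and s small, take [PO₄³⁻] ≈ 3.67×10⁻² mol L⁻¹ and [Zn²⁺] = 3s.
Ksp = [Zn²⁺]^3[PO₄³⁻]^2 = (3s)^3(3.67×10⁻²)^2
(3s)^3 = 1.40×10⁻³² / (3.67×10⁻²)^2 = 1.04×10⁻²⁹
s = 7.27×10⁻¹¹ mol L⁻¹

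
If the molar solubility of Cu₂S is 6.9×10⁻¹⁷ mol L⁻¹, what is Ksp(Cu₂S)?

Cu₂S(s) ⇌ 2 Cu⁺(aq) + S²⁻(aq)
Let s be the molar solubility. Then [Cu⁺] = 2s and [S²⁻] = s.
Ksp = [Cu⁺]^2[S²⁻] = (2s)^2 · s = 4s^3
Ksp = 4 × (6.9×10⁻¹⁷)^3 = 1.3×10⁻⁴⁸

Ksp = 1.3×10⁻⁴⁸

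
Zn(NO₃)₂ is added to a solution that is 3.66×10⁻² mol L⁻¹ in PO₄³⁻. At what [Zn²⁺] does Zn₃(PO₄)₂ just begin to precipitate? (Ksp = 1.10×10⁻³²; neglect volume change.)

A salt starts to precipitate once the ion product Q reaches its Ksp.
Zn₃(PO₄)₂(s) ⇌ 3 Zn²⁺(aq) + 2 PO₄³⁻(aq)
Ksp = [Zn²⁺]^3[PO₄³⁻]^2 = [Zn²⁺]^3(3.66×10⁻²)^2
[Zn²⁺]^3 = 1.10×10⁻³² / (3.66×10⁻²)^2 = 8.21×10⁻³⁰
[Zn²⁺] = 2.02×10⁻¹⁰ mol L⁻¹

2.02×10⁻¹⁰ M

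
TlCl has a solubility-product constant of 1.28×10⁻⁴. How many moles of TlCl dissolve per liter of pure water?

TlCl(s) ⇌ Tl⁺(aq) + Cl⁻(aq)
For each mole of TlCl that dissolves per liter, [Tl⁺] = s and [Cl⁻] = s; let s denote this solubility.
Ksp = [Tl⁺][Cl⁻] = s · s = s^2
s^2 = 1.28×10⁻⁴
s = 1.13×10⁻² mol/L

1.13×10⁻² M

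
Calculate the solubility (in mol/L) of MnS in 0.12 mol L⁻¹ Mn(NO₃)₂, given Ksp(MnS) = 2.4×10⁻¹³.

2.0×10⁻¹² M

MnS(s) ⇌ Mn²⁺(aq) + S²⁻(aq)
With Mn²⁺ already at 0.12 mol L⁻¹ and s small, take [Mn²⁺] ≈ 0.12 mol L⁻¹ and [S²⁻] = s.
Ksp = [Mn²⁺][S²⁻] = (0.12)s
s = 2.4×10⁻¹³ / (0.12) = 2.0×10⁻¹²
s = 2.0×10⁻¹² mol L⁻¹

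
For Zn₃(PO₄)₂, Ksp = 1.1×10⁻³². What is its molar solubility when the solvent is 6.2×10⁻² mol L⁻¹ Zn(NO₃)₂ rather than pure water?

3.4×10⁻¹⁵ M

Zn₃(PO₄)₂(s) ⇌ 3 Zn²⁺(aq) + 2 PO₄³⁻(aq)
Zn²⁺ is already present at 6.2×10⁻² mol L⁻¹. If s mol/L of Zn₃(PO₄)₂ dissolves, [PO₄³⁻] = 2s while [Zn²⁺] ≈ 6.2×10⁻² mol L⁻¹.
Ksp = [Zn²⁺]^3[PO₄³⁻]^2 = (6.2×10⁻²)^3(2s)^2
(2s)^2 = 1.1×10⁻³² / (6.2×10⁻²)^3 = 4.6×10⁻²⁹
s = 3.4×10⁻¹⁵ mol L⁻¹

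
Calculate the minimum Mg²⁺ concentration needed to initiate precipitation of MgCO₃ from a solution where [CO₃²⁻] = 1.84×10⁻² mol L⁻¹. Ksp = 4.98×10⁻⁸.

2.71×10⁻⁶ M

A salt starts to precipitate once the ion product Q reaches its Ksp.
MgCO₃(s) ⇌ Mg²⁺(aq) + CO₃²⁻(aq)
Ksp = [Mg²⁺][CO₃²⁻] = [Mg²⁺](1.84×10⁻²)
[Mg²⁺] = 4.98×10⁻⁸ / (1.84×10⁻²) = 2.71×10⁻⁶
[Mg²⁺] = 2.71×10⁻⁶ mol L⁻¹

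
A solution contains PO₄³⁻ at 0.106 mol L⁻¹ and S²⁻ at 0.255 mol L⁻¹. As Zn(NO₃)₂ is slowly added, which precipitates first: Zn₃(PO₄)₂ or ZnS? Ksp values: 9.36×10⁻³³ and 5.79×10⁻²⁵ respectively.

Precipitation of each salt begins when its ion product equals Ksp.
For Zn₃(PO₄)₂: [Zn²⁺] = (Ksp/[PO₄³⁻]^2)^(1/3) = 9.41×10⁻¹¹ mol L⁻¹
For ZnS: [Zn²⁺] = (Ksp/[S²⁻]) = 2.27×10⁻²⁴ mol L⁻¹
Since ZnS needs less Zn²⁺ to reach saturation, it precipitates first.

ZnS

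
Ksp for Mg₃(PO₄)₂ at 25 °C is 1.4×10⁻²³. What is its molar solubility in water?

1.1×10⁻⁵ M

Mg₃(PO₄)₂(s) ⇌ 3 Mg²⁺(aq) + 2 PO₄³⁻(aq)
If s mol/L of Mg₃(PO₄)₂ dissolves, [Mg²⁺] = 3s and [PO₄³⁻] = 2s.
Ksp = [Mg²⁺]^3[PO₄³⁻]^2 = (3s)^3 · (2s)^2 = 108s^5
108s^5 = 1.4×10⁻²³  ⇒  s^5 = 1.3×10⁻²⁵
s = 1.1×10⁻⁵ mol/L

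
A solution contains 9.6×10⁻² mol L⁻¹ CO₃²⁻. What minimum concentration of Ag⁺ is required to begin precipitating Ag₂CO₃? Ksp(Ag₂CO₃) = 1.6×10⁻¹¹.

1.3×10⁻⁵ M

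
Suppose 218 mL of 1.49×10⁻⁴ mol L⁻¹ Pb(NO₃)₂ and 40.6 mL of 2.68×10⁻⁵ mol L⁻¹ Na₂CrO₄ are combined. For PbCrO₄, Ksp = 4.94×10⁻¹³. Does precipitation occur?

After mixing, V = 218 mL + 40.6 mL = 258.6 mL.
[Pb²⁺] = (1.49×10⁻⁴)(218)/258.6 = 1.26×10⁻⁴ mol L⁻¹
[CrO₄²⁻] = (2.68×10⁻⁵)(40.6)/258.6 = 4.21×10⁻⁶ mol L⁻¹
Q = [Pb²⁺][CrO₄²⁻] = 5.29×10⁻¹⁰
Since Q (5.29×10⁻¹⁰) exceeds Ksp (4.94×10⁻¹³), PbCrO₄ will precipitate.

Yes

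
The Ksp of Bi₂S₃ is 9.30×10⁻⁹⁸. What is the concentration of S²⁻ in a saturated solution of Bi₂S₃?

Bi₂S₃(s) ⇌ 2 Bi³⁺(aq) + 3 S²⁻(aq)
For each mole of Bi₂S₃ that dissolves per liter, [Bi³⁺] = 2s and [S²⁻] = 3s; let s denote this solubility.
Ksp = [Bi³⁺]^2[S²⁻]^3 = (2s)^2 · (3s)^3 = 108s^5 = 9.30×10⁻⁹⁸
s = 1.54×10⁻²⁰ mol L⁻¹
[S²⁻] = 3s = 4.61×10⁻²⁰ mol L⁻¹

4.61×10⁻²⁰ M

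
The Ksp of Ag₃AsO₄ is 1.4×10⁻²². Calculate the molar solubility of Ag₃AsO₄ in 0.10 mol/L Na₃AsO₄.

3.7×10⁻⁸ M

Ag₃AsO₄(s) ⇌ 3 Ag⁺(aq) + AsO₄³⁻(aq)
AsO₄³⁻ is already present at 0.10 mol/L. If s mol/L of Ag₃AsO₄ dissolves, [Ag⁺] = 3s while [AsO₄³⁻] ≈ 0.10 mol/L.
Ksp = [Ag⁺]^3[AsO₄³⁻] = (3s)^3(0.10)
(3s)^3 = 1.4×10⁻²² / (0.10) = 1.4×10⁻²¹
s = 3.7×10⁻⁸ mol/L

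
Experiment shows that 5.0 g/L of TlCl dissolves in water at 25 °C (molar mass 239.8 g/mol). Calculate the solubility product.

Convert to molarity: s = 5.0 / 239.8 = 2.085×10⁻² mol/L
TlCl(s) ⇌ Tl⁺(aq) + Cl⁻(aq)
If s mol/L of TlCl dissolves, [Tl⁺] = s and [Cl⁻] = s.
Ksp = [Tl⁺][Cl⁻] = s · s = s^2
Ksp = (2.085×10⁻²)^2 = 4.3×10⁻⁴

Ksp = 4.3×10⁻⁴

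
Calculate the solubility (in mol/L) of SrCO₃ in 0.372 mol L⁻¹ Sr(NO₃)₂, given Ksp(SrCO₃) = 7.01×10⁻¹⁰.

SrCO₃(s) ⇌ Sr²⁺(aq) + CO₃²⁻(aq)
Sr²⁺ is already present at 0.372 mol L⁻¹. If s mol/L of SrCO₃ dissolves, [CO₃²⁻] = s while [Sr²⁺] ≈ 0.372 mol L⁻¹.
Ksp = [Sr²⁺][CO₃²⁻] = (0.372)s
s = 7.01×10⁻¹⁰ / (0.372) = 1.88×10⁻⁹
s = 1.88×10⁻⁹ mol L⁻¹

1.88×10⁻⁹ M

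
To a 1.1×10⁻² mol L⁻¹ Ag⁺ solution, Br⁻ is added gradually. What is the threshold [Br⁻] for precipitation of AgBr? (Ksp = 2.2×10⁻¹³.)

2.0×10⁻¹¹ M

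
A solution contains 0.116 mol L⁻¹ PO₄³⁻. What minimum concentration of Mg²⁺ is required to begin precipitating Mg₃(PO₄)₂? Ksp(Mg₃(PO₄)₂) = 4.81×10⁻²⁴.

7.10×10⁻⁸ M

Precipitation of each salt begins when its ion product equals Ksp.
Mg₃(PO₄)₂(s) ⇌ 3 Mg²⁺(aq) + 2 PO₄³⁻(aq)
Ksp = [Mg²⁺]^3[PO₄³⁻]^2 = [Mg²⁺]^3(0.116)^2
[Mg²⁺]^3 = 4.81×10⁻²⁴ / (0.116)^2 = 3.57×10⁻²²
[Mg²⁺] = 7.10×10⁻⁸ mol L⁻¹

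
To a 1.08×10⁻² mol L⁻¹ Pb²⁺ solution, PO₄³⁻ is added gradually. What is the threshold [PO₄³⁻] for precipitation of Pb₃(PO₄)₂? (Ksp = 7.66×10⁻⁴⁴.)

2.47×10⁻¹⁹ M

The threshold for precipitation is Q = Ksp.
Pb₃(PO₄)₂(s) ⇌ 3 Pb²⁺(aq) + 2 PO₄³⁻(aq)
Ksp = [Pb²⁺]^3[PO₄³⁻]^2 = [PO₄³⁻]^2(1.08×10⁻²)^3
[PO₄³⁻]^2 = 7.66×10⁻⁴⁴ / (1.08×10⁻²)^3 = 6.08×10⁻³⁸
[PO₄³⁻] = 2.47×10⁻¹⁹ mol L⁻¹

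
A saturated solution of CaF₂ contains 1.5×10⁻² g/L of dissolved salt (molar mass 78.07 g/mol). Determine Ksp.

Ksp = 2.8×10⁻¹¹

Convert to molarity: s = 1.5×10⁻² / 78.07 = 1.921×10⁻⁴ mol/L
CaF₂(s) ⇌ Ca²⁺(aq) + 2 F⁻(aq)
Let s be the molar solubility. Then [Ca²⁺] = s and [F⁻] = 2s.
Ksp = [Ca²⁺][F⁻]^2 = s · (2s)^2 = 4s^3
Ksp = 4 × (1.921×10⁻⁴)^3 = 2.8×10⁻¹¹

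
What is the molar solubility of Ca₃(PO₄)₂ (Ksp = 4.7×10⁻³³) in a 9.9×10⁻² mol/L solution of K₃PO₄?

Ca₃(PO₄)₂(s) ⇌ 3 Ca²⁺(aq) + 2 PO₄³⁻(aq)
PO₄³⁻ is already present at 9.9×10⁻² mol/L. If s mol/L of Ca₃(PO₄)₂ dissolves, [Ca²⁺] = 3s while [PO₄³⁻] ≈ 9.9×10⁻² mol/L.
Ksp = [Ca²⁺]^3[PO₄³⁻]^2 = (3s)^3(9.9×10⁻²)^2
(3s)^3 = 4.7×10⁻³³ / (9.9×10⁻²)^2 = 4.8×10⁻³¹
s = 2.6×10⁻¹¹ mol/L

2.6×10⁻¹¹ M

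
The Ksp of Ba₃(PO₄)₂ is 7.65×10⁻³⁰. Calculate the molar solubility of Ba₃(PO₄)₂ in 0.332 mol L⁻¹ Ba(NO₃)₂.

Ba₃(PO₄)₂(s) ⇌ 3 Ba²⁺(aq) + 2 PO₄³⁻(aq)
Let s be the solubility of Ba₃(PO₄)₂ here. The common ion gives [Ba²⁺] ≈ 0.332 mol L⁻¹, and [PO₄³⁻] = 2s.
Ksp = [Ba²⁺]^3[PO₄³⁻]^2 = (0.332)^3(2s)^2
(2s)^2 = 7.65×10⁻³⁰ / (0.332)^3 = 2.09×10⁻²⁸
s = 7.23×10⁻¹⁵ mol L⁻¹

7.23×10⁻¹⁵ M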